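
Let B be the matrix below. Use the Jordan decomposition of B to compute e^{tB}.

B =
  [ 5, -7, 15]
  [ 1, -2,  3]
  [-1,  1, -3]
e^{tB} =
  [3*t^2/2 + 5*t + 1, -3*t^2 - 7*t, 9*t^2/2 + 15*t]
  [t, 1 - 2*t, 3*t]
  [-t^2/2 - t, t^2 + t, -3*t^2/2 - 3*t + 1]

Strategy: write B = P · J · P⁻¹ where J is a Jordan canonical form, so e^{tB} = P · e^{tJ} · P⁻¹, and e^{tJ} can be computed block-by-block.

B has Jordan form
J =
  [0, 1, 0]
  [0, 0, 1]
  [0, 0, 0]
(up to reordering of blocks).

Per-block formulas:
  For a 3×3 Jordan block J_3(0): exp(t · J_3(0)) = e^(0t)·(I + t·N + (t^2/2)·N^2), where N is the 3×3 nilpotent shift.

After assembling e^{tJ} and conjugating by P, we get:

e^{tB} =
  [3*t^2/2 + 5*t + 1, -3*t^2 - 7*t, 9*t^2/2 + 15*t]
  [t, 1 - 2*t, 3*t]
  [-t^2/2 - t, t^2 + t, -3*t^2/2 - 3*t + 1]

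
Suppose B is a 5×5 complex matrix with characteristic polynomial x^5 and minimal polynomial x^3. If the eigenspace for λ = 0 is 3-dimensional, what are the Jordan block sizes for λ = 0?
Block sizes for λ = 0: [3, 1, 1]

Step 1 — from the characteristic polynomial, algebraic multiplicity of λ = 0 is 5. From dim ker(B − (0)·I) = 3, there are exactly 3 Jordan blocks for λ = 0.
Step 2 — from the minimal polynomial, the factor (x − 0)^3 tells us the largest block for λ = 0 has size 3.
Step 3 — with total size 5, 3 blocks, and largest block 3, the block sizes (in nonincreasing order) are [3, 1, 1].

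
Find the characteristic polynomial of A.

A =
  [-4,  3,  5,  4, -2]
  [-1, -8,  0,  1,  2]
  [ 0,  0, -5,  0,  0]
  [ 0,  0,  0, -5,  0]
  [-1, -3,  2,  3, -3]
x^5 + 25*x^4 + 250*x^3 + 1250*x^2 + 3125*x + 3125

Expanding det(x·I − A) (e.g. by cofactor expansion or by noting that A is similar to its Jordan form J, which has the same characteristic polynomial as A) gives
  χ_A(x) = x^5 + 25*x^4 + 250*x^3 + 1250*x^2 + 3125*x + 3125
which factors as (x + 5)^5. The eigenvalues (with algebraic multiplicities) are λ = -5 with multiplicity 5.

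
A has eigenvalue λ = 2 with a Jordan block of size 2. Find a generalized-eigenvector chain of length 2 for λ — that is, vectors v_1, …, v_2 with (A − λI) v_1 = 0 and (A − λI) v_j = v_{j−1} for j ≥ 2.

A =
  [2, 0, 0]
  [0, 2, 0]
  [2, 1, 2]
A Jordan chain for λ = 2 of length 2:
v_1 = (0, 0, 2)ᵀ
v_2 = (1, 0, 0)ᵀ

Let N = A − (2)·I. We want v_2 with N^2 v_2 = 0 but N^1 v_2 ≠ 0; then v_{j-1} := N · v_j for j = 2, …, 2.

Pick v_2 = (1, 0, 0)ᵀ.
Then v_1 = N · v_2 = (0, 0, 2)ᵀ.

Sanity check: (A − (2)·I) v_1 = (0, 0, 0)ᵀ = 0. ✓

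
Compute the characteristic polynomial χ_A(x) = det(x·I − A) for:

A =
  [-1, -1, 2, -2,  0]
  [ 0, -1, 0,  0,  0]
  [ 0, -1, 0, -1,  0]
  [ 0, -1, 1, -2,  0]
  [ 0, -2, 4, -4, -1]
x^5 + 5*x^4 + 10*x^3 + 10*x^2 + 5*x + 1

Expanding det(x·I − A) (e.g. by cofactor expansion or by noting that A is similar to its Jordan form J, which has the same characteristic polynomial as A) gives
  χ_A(x) = x^5 + 5*x^4 + 10*x^3 + 10*x^2 + 5*x + 1
which factors as (x + 1)^5. The eigenvalues (with algebraic multiplicities) are λ = -1 with multiplicity 5.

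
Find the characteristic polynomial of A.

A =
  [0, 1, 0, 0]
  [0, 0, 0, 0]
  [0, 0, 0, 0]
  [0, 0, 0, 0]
x^4

Expanding det(x·I − A) (e.g. by cofactor expansion or by noting that A is similar to its Jordan form J, which has the same characteristic polynomial as A) gives
  χ_A(x) = x^4
which factors as x^4. The eigenvalues (with algebraic multiplicities) are λ = 0 with multiplicity 4.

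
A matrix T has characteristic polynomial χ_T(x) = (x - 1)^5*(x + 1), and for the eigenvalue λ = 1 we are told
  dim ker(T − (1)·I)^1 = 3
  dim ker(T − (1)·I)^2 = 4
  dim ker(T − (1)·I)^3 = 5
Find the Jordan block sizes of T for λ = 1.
Block sizes for λ = 1: [3, 1, 1]

From the dimensions of kernels of powers, the number of Jordan blocks of size at least j is d_j − d_{j−1} where d_j = dim ker(N^j) (with d_0 = 0). Computing the differences gives [3, 1, 1].
The number of blocks of size exactly k is (#blocks of size ≥ k) − (#blocks of size ≥ k + 1), so the partition is: 2 block(s) of size 1, 1 block(s) of size 3.
In nonincreasing order the block sizes are [3, 1, 1].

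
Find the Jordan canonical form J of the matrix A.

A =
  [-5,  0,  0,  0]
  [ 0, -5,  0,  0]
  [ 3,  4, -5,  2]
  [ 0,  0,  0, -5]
J_2(-5) ⊕ J_1(-5) ⊕ J_1(-5)

The characteristic polynomial is
  det(x·I − A) = x^4 + 20*x^3 + 150*x^2 + 500*x + 625 = (x + 5)^4

Eigenvalues and multiplicities (the geometric multiplicity of λ is n − rank(A − λI), which equals the number of Jordan blocks for λ):
  λ = -5: algebraic multiplicity = 4, geometric multiplicity = 3

Determining the block sizes for each eigenvalue:
  λ = -5: 3 blocks summing to 4 forces exactly one block of size 2 and the rest size 1 → block sizes [2, 1, 1]

Assembling the blocks gives a Jordan form
J =
  [-5,  1,  0,  0]
  [ 0, -5,  0,  0]
  [ 0,  0, -5,  0]
  [ 0,  0,  0, -5]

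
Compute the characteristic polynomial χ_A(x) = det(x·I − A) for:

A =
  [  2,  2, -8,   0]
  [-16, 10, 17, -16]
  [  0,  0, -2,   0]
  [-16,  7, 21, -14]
x^4 + 4*x^3 - 16*x - 16

Expanding det(x·I − A) (e.g. by cofactor expansion or by noting that A is similar to its Jordan form J, which has the same characteristic polynomial as A) gives
  χ_A(x) = x^4 + 4*x^3 - 16*x - 16
which factors as (x - 2)*(x + 2)^3. The eigenvalues (with algebraic multiplicities) are λ = -2 with multiplicity 3, λ = 2 with multiplicity 1.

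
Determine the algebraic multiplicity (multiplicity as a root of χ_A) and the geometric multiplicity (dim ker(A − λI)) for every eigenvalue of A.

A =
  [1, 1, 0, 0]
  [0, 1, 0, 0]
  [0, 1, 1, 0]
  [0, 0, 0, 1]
λ = 1: alg = 4, geom = 3

Step 1 — factor the characteristic polynomial to read off the algebraic multiplicities:
  χ_A(x) = (x - 1)^4

Step 2 — compute geometric multiplicities via the rank-nullity identity g(λ) = n − rank(A − λI):
  rank(A − (1)·I) = 1, so dim ker(A − (1)·I) = n − 1 = 3

Summary:
  λ = 1: algebraic multiplicity = 4, geometric multiplicity = 3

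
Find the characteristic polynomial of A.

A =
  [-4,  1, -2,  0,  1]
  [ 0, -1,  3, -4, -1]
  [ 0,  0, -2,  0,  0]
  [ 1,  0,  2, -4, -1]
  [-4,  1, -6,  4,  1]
x^5 + 10*x^4 + 40*x^3 + 80*x^2 + 80*x + 32

Expanding det(x·I − A) (e.g. by cofactor expansion or by noting that A is similar to its Jordan form J, which has the same characteristic polynomial as A) gives
  χ_A(x) = x^5 + 10*x^4 + 40*x^3 + 80*x^2 + 80*x + 32
which factors as (x + 2)^5. The eigenvalues (with algebraic multiplicities) are λ = -2 with multiplicity 5.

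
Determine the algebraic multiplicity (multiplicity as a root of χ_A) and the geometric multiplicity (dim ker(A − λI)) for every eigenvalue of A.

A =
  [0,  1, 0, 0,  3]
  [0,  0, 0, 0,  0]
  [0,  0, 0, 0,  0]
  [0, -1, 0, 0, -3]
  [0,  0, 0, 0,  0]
λ = 0: alg = 5, geom = 4

Step 1 — factor the characteristic polynomial to read off the algebraic multiplicities:
  χ_A(x) = x^5

Step 2 — compute geometric multiplicities via the rank-nullity identity g(λ) = n − rank(A − λI):
  rank(A − (0)·I) = 1, so dim ker(A − (0)·I) = n − 1 = 4

Summary:
  λ = 0: algebraic multiplicity = 5, geometric multiplicity = 4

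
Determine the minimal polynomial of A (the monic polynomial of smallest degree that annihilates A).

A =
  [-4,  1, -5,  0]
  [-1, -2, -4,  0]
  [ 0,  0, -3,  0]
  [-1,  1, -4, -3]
x^3 + 9*x^2 + 27*x + 27

The characteristic polynomial is χ_A(x) = (x + 3)^4, so the eigenvalues are known. The minimal polynomial is
  m_A(x) = Π_λ (x − λ)^{k_λ}
where k_λ is the size of the *largest* Jordan block for λ (equivalently, the smallest k with (A − λI)^k v = 0 for every generalised eigenvector v of λ).

  λ = -3: largest Jordan block has size 3, contributing (x + 3)^3

So m_A(x) = (x + 3)^3 = x^3 + 9*x^2 + 27*x + 27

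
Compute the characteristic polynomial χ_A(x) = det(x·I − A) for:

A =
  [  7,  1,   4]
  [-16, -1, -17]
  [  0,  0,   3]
x^3 - 9*x^2 + 27*x - 27

Expanding det(x·I − A) (e.g. by cofactor expansion or by noting that A is similar to its Jordan form J, which has the same characteristic polynomial as A) gives
  χ_A(x) = x^3 - 9*x^2 + 27*x - 27
which factors as (x - 3)^3. The eigenvalues (with algebraic multiplicities) are λ = 3 with multiplicity 3.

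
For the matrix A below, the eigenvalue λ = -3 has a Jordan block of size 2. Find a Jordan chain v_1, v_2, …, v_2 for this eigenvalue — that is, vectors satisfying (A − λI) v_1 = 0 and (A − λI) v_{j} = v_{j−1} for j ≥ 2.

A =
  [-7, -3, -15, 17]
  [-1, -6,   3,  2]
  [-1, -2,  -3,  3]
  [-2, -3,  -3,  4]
A Jordan chain for λ = -3 of length 2:
v_1 = (-4, -1, -1, -2)ᵀ
v_2 = (1, 0, 0, 0)ᵀ

Let N = A − (-3)·I. We want v_2 with N^2 v_2 = 0 but N^1 v_2 ≠ 0; then v_{j-1} := N · v_j for j = 2, …, 2.

Pick v_2 = (1, 0, 0, 0)ᵀ.
Then v_1 = N · v_2 = (-4, -1, -1, -2)ᵀ.

Sanity check: (A − (-3)·I) v_1 = (0, 0, 0, 0)ᵀ = 0. ✓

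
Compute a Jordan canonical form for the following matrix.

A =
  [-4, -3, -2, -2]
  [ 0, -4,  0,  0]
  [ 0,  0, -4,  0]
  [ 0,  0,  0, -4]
J_2(-4) ⊕ J_1(-4) ⊕ J_1(-4)

The characteristic polynomial is
  det(x·I − A) = x^4 + 16*x^3 + 96*x^2 + 256*x + 256 = (x + 4)^4

Eigenvalues and multiplicities (the geometric multiplicity of λ is n − rank(A − λI), which equals the number of Jordan blocks for λ):
  λ = -4: algebraic multiplicity = 4, geometric multiplicity = 3

Determining the block sizes for each eigenvalue:
  λ = -4: 3 blocks summing to 4 forces exactly one block of size 2 and the rest size 1 → block sizes [2, 1, 1]

Assembling the blocks gives a Jordan form
J =
  [-4,  1,  0,  0]
  [ 0, -4,  0,  0]
  [ 0,  0, -4,  0]
  [ 0,  0,  0, -4]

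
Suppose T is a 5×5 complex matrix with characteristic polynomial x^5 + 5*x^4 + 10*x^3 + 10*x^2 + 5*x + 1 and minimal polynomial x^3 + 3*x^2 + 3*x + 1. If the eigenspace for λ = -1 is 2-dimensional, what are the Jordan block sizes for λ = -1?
Block sizes for λ = -1: [3, 2]

Step 1 — from the characteristic polynomial, algebraic multiplicity of λ = -1 is 5. From dim ker(T − (-1)·I) = 2, there are exactly 2 Jordan blocks for λ = -1.
Step 2 — from the minimal polynomial, the factor (x + 1)^3 tells us the largest block for λ = -1 has size 3.
Step 3 — with total size 5, 2 blocks, and largest block 3, the block sizes (in nonincreasing order) are [3, 2].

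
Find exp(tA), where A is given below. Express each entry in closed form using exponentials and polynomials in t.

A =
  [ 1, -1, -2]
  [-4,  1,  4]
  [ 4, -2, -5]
e^{tA} =
  [2*t*exp(-t) + exp(-t), -t*exp(-t), -2*t*exp(-t)]
  [-4*t*exp(-t), 2*t*exp(-t) + exp(-t), 4*t*exp(-t)]
  [4*t*exp(-t), -2*t*exp(-t), -4*t*exp(-t) + exp(-t)]

Strategy: write A = P · J · P⁻¹ where J is a Jordan canonical form, so e^{tA} = P · e^{tJ} · P⁻¹, and e^{tJ} can be computed block-by-block.

A has Jordan form
J =
  [-1,  1,  0]
  [ 0, -1,  0]
  [ 0,  0, -1]
(up to reordering of blocks).

Per-block formulas:
  For a 1×1 block at λ = -1: exp(t · [-1]) = [e^(-1t)].
  For a 2×2 Jordan block J_2(-1): exp(t · J_2(-1)) = e^(-1t)·(I + t·N), where N is the 2×2 nilpotent shift.

After assembling e^{tJ} and conjugating by P, we get:

e^{tA} =
  [2*t*exp(-t) + exp(-t), -t*exp(-t), -2*t*exp(-t)]
  [-4*t*exp(-t), 2*t*exp(-t) + exp(-t), 4*t*exp(-t)]
  [4*t*exp(-t), -2*t*exp(-t), -4*t*exp(-t) + exp(-t)]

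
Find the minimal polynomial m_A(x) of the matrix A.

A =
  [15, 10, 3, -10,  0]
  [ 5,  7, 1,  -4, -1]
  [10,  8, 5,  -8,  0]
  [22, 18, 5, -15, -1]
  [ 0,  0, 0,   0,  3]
x^3 - 9*x^2 + 27*x - 27

The characteristic polynomial is χ_A(x) = (x - 3)^5, so the eigenvalues are known. The minimal polynomial is
  m_A(x) = Π_λ (x − λ)^{k_λ}
where k_λ is the size of the *largest* Jordan block for λ (equivalently, the smallest k with (A − λI)^k v = 0 for every generalised eigenvector v of λ).

  λ = 3: largest Jordan block has size 3, contributing (x − 3)^3

So m_A(x) = (x - 3)^3 = x^3 - 9*x^2 + 27*x - 27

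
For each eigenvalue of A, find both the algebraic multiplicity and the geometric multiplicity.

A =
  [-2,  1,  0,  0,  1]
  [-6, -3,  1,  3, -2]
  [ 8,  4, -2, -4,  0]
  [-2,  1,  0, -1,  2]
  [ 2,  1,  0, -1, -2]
λ = -2: alg = 5, geom = 2

Step 1 — factor the characteristic polynomial to read off the algebraic multiplicities:
  χ_A(x) = (x + 2)^5

Step 2 — compute geometric multiplicities via the rank-nullity identity g(λ) = n − rank(A − λI):
  rank(A − (-2)·I) = 3, so dim ker(A − (-2)·I) = n − 3 = 2

Summary:
  λ = -2: algebraic multiplicity = 5, geometric multiplicity = 2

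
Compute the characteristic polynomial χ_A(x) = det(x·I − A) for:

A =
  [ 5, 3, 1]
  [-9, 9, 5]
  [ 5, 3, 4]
x^3 - 18*x^2 + 108*x - 216

Expanding det(x·I − A) (e.g. by cofactor expansion or by noting that A is similar to its Jordan form J, which has the same characteristic polynomial as A) gives
  χ_A(x) = x^3 - 18*x^2 + 108*x - 216
which factors as (x - 6)^3. The eigenvalues (with algebraic multiplicities) are λ = 6 with multiplicity 3.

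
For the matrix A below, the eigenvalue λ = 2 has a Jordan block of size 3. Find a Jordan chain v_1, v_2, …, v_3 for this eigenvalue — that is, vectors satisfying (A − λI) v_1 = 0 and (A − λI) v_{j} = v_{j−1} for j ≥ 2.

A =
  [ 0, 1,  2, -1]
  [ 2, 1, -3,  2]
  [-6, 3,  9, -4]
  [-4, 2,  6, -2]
A Jordan chain for λ = 2 of length 3:
v_1 = (-2, 4, -8, -8)ᵀ
v_2 = (-2, 2, -6, -4)ᵀ
v_3 = (1, 0, 0, 0)ᵀ

Let N = A − (2)·I. We want v_3 with N^3 v_3 = 0 but N^2 v_3 ≠ 0; then v_{j-1} := N · v_j for j = 3, …, 2.

Pick v_3 = (1, 0, 0, 0)ᵀ.
Then v_2 = N · v_3 = (-2, 2, -6, -4)ᵀ.
Then v_1 = N · v_2 = (-2, 4, -8, -8)ᵀ.

Sanity check: (A − (2)·I) v_1 = (0, 0, 0, 0)ᵀ = 0. ✓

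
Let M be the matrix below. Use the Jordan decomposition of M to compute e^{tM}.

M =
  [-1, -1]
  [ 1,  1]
e^{tM} =
  [1 - t, -t]
  [t, t + 1]

Strategy: write M = P · J · P⁻¹ where J is a Jordan canonical form, so e^{tM} = P · e^{tJ} · P⁻¹, and e^{tJ} can be computed block-by-block.

M has Jordan form
J =
  [0, 1]
  [0, 0]
(up to reordering of blocks).

Per-block formulas:
  For a 2×2 Jordan block J_2(0): exp(t · J_2(0)) = e^(0t)·(I + t·N), where N is the 2×2 nilpotent shift.

After assembling e^{tJ} and conjugating by P, we get:

e^{tM} =
  [1 - t, -t]
  [t, t + 1]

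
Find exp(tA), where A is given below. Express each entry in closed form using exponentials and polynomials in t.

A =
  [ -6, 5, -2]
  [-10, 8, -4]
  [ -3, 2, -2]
e^{tA} =
  [-4*t^2 - 6*t + 1, 3*t^2 + 5*t, -2*t^2 - 2*t]
  [-4*t^2 - 10*t, 3*t^2 + 8*t + 1, -2*t^2 - 4*t]
  [2*t^2 - 3*t, -3*t^2/2 + 2*t, t^2 - 2*t + 1]

Strategy: write A = P · J · P⁻¹ where J is a Jordan canonical form, so e^{tA} = P · e^{tJ} · P⁻¹, and e^{tJ} can be computed block-by-block.

A has Jordan form
J =
  [0, 1, 0]
  [0, 0, 1]
  [0, 0, 0]
(up to reordering of blocks).

Per-block formulas:
  For a 3×3 Jordan block J_3(0): exp(t · J_3(0)) = e^(0t)·(I + t·N + (t^2/2)·N^2), where N is the 3×3 nilpotent shift.

After assembling e^{tJ} and conjugating by P, we get:

e^{tA} =
  [-4*t^2 - 6*t + 1, 3*t^2 + 5*t, -2*t^2 - 2*t]
  [-4*t^2 - 10*t, 3*t^2 + 8*t + 1, -2*t^2 - 4*t]
  [2*t^2 - 3*t, -3*t^2/2 + 2*t, t^2 - 2*t + 1]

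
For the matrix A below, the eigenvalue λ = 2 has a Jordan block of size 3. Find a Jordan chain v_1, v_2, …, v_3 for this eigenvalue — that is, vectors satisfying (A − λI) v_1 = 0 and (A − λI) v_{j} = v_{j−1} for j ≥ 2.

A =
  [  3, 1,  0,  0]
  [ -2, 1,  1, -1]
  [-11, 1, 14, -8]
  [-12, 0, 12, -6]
A Jordan chain for λ = 2 of length 3:
v_1 = (1, -1, 1, 0)ᵀ
v_2 = (2, -1, 2, 0)ᵀ
v_3 = (2, 0, 0, -3)ᵀ

Let N = A − (2)·I. We want v_3 with N^3 v_3 = 0 but N^2 v_3 ≠ 0; then v_{j-1} := N · v_j for j = 3, …, 2.

Pick v_3 = (2, 0, 0, -3)ᵀ.
Then v_2 = N · v_3 = (2, -1, 2, 0)ᵀ.
Then v_1 = N · v_2 = (1, -1, 1, 0)ᵀ.

Sanity check: (A − (2)·I) v_1 = (0, 0, 0, 0)ᵀ = 0. ✓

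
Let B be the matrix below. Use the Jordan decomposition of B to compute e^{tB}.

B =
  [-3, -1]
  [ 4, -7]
e^{tB} =
  [2*t*exp(-5*t) + exp(-5*t), -t*exp(-5*t)]
  [4*t*exp(-5*t), -2*t*exp(-5*t) + exp(-5*t)]

Strategy: write B = P · J · P⁻¹ where J is a Jordan canonical form, so e^{tB} = P · e^{tJ} · P⁻¹, and e^{tJ} can be computed block-by-block.

B has Jordan form
J =
  [-5,  1]
  [ 0, -5]
(up to reordering of blocks).

Per-block formulas:
  For a 2×2 Jordan block J_2(-5): exp(t · J_2(-5)) = e^(-5t)·(I + t·N), where N is the 2×2 nilpotent shift.

After assembling e^{tJ} and conjugating by P, we get:

e^{tB} =
  [2*t*exp(-5*t) + exp(-5*t), -t*exp(-5*t)]
  [4*t*exp(-5*t), -2*t*exp(-5*t) + exp(-5*t)]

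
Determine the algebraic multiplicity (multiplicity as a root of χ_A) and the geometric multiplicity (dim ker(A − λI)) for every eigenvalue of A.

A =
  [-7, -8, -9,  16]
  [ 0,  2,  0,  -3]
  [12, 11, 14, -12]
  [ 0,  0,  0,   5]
λ = 2: alg = 2, geom = 1; λ = 5: alg = 2, geom = 1

Step 1 — factor the characteristic polynomial to read off the algebraic multiplicities:
  χ_A(x) = (x - 5)^2*(x - 2)^2

Step 2 — compute geometric multiplicities via the rank-nullity identity g(λ) = n − rank(A − λI):
  rank(A − (2)·I) = 3, so dim ker(A − (2)·I) = n − 3 = 1
  rank(A − (5)·I) = 3, so dim ker(A − (5)·I) = n − 3 = 1

Summary:
  λ = 2: algebraic multiplicity = 2, geometric multiplicity = 1
  λ = 5: algebraic multiplicity = 2, geometric multiplicity = 1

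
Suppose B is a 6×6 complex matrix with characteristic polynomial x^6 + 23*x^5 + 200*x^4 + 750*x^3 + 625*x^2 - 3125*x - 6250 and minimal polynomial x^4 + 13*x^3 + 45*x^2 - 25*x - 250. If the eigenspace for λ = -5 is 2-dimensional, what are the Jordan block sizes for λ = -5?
Block sizes for λ = -5: [3, 2]

Step 1 — from the characteristic polynomial, algebraic multiplicity of λ = -5 is 5. From dim ker(B − (-5)·I) = 2, there are exactly 2 Jordan blocks for λ = -5.
Step 2 — from the minimal polynomial, the factor (x + 5)^3 tells us the largest block for λ = -5 has size 3.
Step 3 — with total size 5, 2 blocks, and largest block 3, the block sizes (in nonincreasing order) are [3, 2].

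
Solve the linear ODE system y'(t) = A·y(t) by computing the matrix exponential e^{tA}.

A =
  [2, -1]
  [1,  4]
e^{tA} =
  [-t*exp(3*t) + exp(3*t), -t*exp(3*t)]
  [t*exp(3*t), t*exp(3*t) + exp(3*t)]

Strategy: write A = P · J · P⁻¹ where J is a Jordan canonical form, so e^{tA} = P · e^{tJ} · P⁻¹, and e^{tJ} can be computed block-by-block.

A has Jordan form
J =
  [3, 1]
  [0, 3]
(up to reordering of blocks).

Per-block formulas:
  For a 2×2 Jordan block J_2(3): exp(t · J_2(3)) = e^(3t)·(I + t·N), where N is the 2×2 nilpotent shift.

After assembling e^{tJ} and conjugating by P, we get:

e^{tA} =
  [-t*exp(3*t) + exp(3*t), -t*exp(3*t)]
  [t*exp(3*t), t*exp(3*t) + exp(3*t)]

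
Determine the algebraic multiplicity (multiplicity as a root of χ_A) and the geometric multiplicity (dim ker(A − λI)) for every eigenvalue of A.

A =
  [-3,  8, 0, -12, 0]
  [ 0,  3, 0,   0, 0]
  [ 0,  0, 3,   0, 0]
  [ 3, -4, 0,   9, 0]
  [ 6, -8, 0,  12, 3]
λ = 3: alg = 5, geom = 4

Step 1 — factor the characteristic polynomial to read off the algebraic multiplicities:
  χ_A(x) = (x - 3)^5

Step 2 — compute geometric multiplicities via the rank-nullity identity g(λ) = n − rank(A − λI):
  rank(A − (3)·I) = 1, so dim ker(A − (3)·I) = n − 1 = 4

Summary:
  λ = 3: algebraic multiplicity = 5, geometric multiplicity = 4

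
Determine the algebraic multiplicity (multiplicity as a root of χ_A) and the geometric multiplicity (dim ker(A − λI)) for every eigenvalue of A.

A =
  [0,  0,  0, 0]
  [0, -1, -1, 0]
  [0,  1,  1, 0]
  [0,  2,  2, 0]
λ = 0: alg = 4, geom = 3

Step 1 — factor the characteristic polynomial to read off the algebraic multiplicities:
  χ_A(x) = x^4

Step 2 — compute geometric multiplicities via the rank-nullity identity g(λ) = n − rank(A − λI):
  rank(A − (0)·I) = 1, so dim ker(A − (0)·I) = n − 1 = 3

Summary:
  λ = 0: algebraic multiplicity = 4, geometric multiplicity = 3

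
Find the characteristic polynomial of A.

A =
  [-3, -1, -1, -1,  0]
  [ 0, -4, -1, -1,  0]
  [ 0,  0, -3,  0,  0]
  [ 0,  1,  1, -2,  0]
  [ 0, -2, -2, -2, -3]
x^5 + 15*x^4 + 90*x^3 + 270*x^2 + 405*x + 243

Expanding det(x·I − A) (e.g. by cofactor expansion or by noting that A is similar to its Jordan form J, which has the same characteristic polynomial as A) gives
  χ_A(x) = x^5 + 15*x^4 + 90*x^3 + 270*x^2 + 405*x + 243
which factors as (x + 3)^5. The eigenvalues (with algebraic multiplicities) are λ = -3 with multiplicity 5.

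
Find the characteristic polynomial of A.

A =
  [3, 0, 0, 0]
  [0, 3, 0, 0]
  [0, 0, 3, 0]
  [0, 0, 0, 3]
x^4 - 12*x^3 + 54*x^2 - 108*x + 81

Expanding det(x·I − A) (e.g. by cofactor expansion or by noting that A is similar to its Jordan form J, which has the same characteristic polynomial as A) gives
  χ_A(x) = x^4 - 12*x^3 + 54*x^2 - 108*x + 81
which factors as (x - 3)^4. The eigenvalues (with algebraic multiplicities) are λ = 3 with multiplicity 4.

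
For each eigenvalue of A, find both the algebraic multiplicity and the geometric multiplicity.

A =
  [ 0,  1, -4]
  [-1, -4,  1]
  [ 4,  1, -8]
λ = -4: alg = 3, geom = 1

Step 1 — factor the characteristic polynomial to read off the algebraic multiplicities:
  χ_A(x) = (x + 4)^3

Step 2 — compute geometric multiplicities via the rank-nullity identity g(λ) = n − rank(A − λI):
  rank(A − (-4)·I) = 2, so dim ker(A − (-4)·I) = n − 2 = 1

Summary:
  λ = -4: algebraic multiplicity = 3, geometric multiplicity = 1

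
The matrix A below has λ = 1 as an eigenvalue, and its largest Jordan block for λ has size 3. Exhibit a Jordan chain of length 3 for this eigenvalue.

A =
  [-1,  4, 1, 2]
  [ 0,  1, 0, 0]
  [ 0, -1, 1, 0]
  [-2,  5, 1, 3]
A Jordan chain for λ = 1 of length 3:
v_1 = (1, 0, 0, 1)ᵀ
v_2 = (4, 0, -1, 5)ᵀ
v_3 = (0, 1, 0, 0)ᵀ

Let N = A − (1)·I. We want v_3 with N^3 v_3 = 0 but N^2 v_3 ≠ 0; then v_{j-1} := N · v_j for j = 3, …, 2.

Pick v_3 = (0, 1, 0, 0)ᵀ.
Then v_2 = N · v_3 = (4, 0, -1, 5)ᵀ.
Then v_1 = N · v_2 = (1, 0, 0, 1)ᵀ.

Sanity check: (A − (1)·I) v_1 = (0, 0, 0, 0)ᵀ = 0. ✓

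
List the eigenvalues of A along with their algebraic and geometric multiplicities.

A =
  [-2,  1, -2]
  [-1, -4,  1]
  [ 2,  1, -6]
λ = -4: alg = 3, geom = 1

Step 1 — factor the characteristic polynomial to read off the algebraic multiplicities:
  χ_A(x) = (x + 4)^3

Step 2 — compute geometric multiplicities via the rank-nullity identity g(λ) = n − rank(A − λI):
  rank(A − (-4)·I) = 2, so dim ker(A − (-4)·I) = n − 2 = 1

Summary:
  λ = -4: algebraic multiplicity = 3, geometric multiplicity = 1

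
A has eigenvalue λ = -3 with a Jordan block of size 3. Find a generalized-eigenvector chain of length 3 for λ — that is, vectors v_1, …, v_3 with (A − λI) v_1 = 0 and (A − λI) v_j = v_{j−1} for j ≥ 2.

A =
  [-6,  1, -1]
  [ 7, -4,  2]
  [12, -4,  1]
A Jordan chain for λ = -3 of length 3:
v_1 = (4, -4, -16)ᵀ
v_2 = (-3, 7, 12)ᵀ
v_3 = (1, 0, 0)ᵀ

Let N = A − (-3)·I. We want v_3 with N^3 v_3 = 0 but N^2 v_3 ≠ 0; then v_{j-1} := N · v_j for j = 3, …, 2.

Pick v_3 = (1, 0, 0)ᵀ.
Then v_2 = N · v_3 = (-3, 7, 12)ᵀ.
Then v_1 = N · v_2 = (4, -4, -16)ᵀ.

Sanity check: (A − (-3)·I) v_1 = (0, 0, 0)ᵀ = 0. ✓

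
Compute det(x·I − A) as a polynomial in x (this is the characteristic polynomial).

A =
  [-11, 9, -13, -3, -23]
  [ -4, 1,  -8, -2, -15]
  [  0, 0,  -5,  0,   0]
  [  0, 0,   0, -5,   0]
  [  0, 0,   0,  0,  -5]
x^5 + 25*x^4 + 250*x^3 + 1250*x^2 + 3125*x + 3125

Expanding det(x·I − A) (e.g. by cofactor expansion or by noting that A is similar to its Jordan form J, which has the same characteristic polynomial as A) gives
  χ_A(x) = x^5 + 25*x^4 + 250*x^3 + 1250*x^2 + 3125*x + 3125
which factors as (x + 5)^5. The eigenvalues (with algebraic multiplicities) are λ = -5 with multiplicity 5.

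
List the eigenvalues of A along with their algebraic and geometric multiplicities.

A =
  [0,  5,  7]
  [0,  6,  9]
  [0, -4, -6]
λ = 0: alg = 3, geom = 1

Step 1 — factor the characteristic polynomial to read off the algebraic multiplicities:
  χ_A(x) = x^3

Step 2 — compute geometric multiplicities via the rank-nullity identity g(λ) = n − rank(A − λI):
  rank(A − (0)·I) = 2, so dim ker(A − (0)·I) = n − 2 = 1

Summary:
  λ = 0: algebraic multiplicity = 3, geometric multiplicity = 1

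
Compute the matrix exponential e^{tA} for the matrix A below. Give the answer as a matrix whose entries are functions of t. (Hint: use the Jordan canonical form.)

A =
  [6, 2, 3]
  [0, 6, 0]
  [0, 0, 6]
e^{tA} =
  [exp(6*t), 2*t*exp(6*t), 3*t*exp(6*t)]
  [0, exp(6*t), 0]
  [0, 0, exp(6*t)]

Strategy: write A = P · J · P⁻¹ where J is a Jordan canonical form, so e^{tA} = P · e^{tJ} · P⁻¹, and e^{tJ} can be computed block-by-block.

A has Jordan form
J =
  [6, 1, 0]
  [0, 6, 0]
  [0, 0, 6]
(up to reordering of blocks).

Per-block formulas:
  For a 2×2 Jordan block J_2(6): exp(t · J_2(6)) = e^(6t)·(I + t·N), where N is the 2×2 nilpotent shift.
  For a 1×1 block at λ = 6: exp(t · [6]) = [e^(6t)].

After assembling e^{tJ} and conjugating by P, we get:

e^{tA} =
  [exp(6*t), 2*t*exp(6*t), 3*t*exp(6*t)]
  [0, exp(6*t), 0]
  [0, 0, exp(6*t)]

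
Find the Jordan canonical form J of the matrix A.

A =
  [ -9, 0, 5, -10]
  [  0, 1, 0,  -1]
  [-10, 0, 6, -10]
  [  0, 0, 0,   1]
J_1(-4) ⊕ J_2(1) ⊕ J_1(1)

The characteristic polynomial is
  det(x·I − A) = x^4 + x^3 - 9*x^2 + 11*x - 4 = (x - 1)^3*(x + 4)

Eigenvalues and multiplicities (the geometric multiplicity of λ is n − rank(A − λI), which equals the number of Jordan blocks for λ):
  λ = -4: algebraic multiplicity = 1, geometric multiplicity = 1
  λ = 1: algebraic multiplicity = 3, geometric multiplicity = 2

Determining the block sizes for each eigenvalue:
  λ = -4: one block (gm = 1), so the single block has size am = 1 → block sizes [1]
  λ = 1: 2 blocks summing to 3 forces exactly one block of size 2 and the rest size 1 → block sizes [2, 1]

Assembling the blocks gives a Jordan form
J =
  [-4, 0, 0, 0]
  [ 0, 1, 1, 0]
  [ 0, 0, 1, 0]
  [ 0, 0, 0, 1]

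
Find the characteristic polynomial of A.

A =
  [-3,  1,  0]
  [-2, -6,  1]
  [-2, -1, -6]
x^3 + 15*x^2 + 75*x + 125

Expanding det(x·I − A) (e.g. by cofactor expansion or by noting that A is similar to its Jordan form J, which has the same characteristic polynomial as A) gives
  χ_A(x) = x^3 + 15*x^2 + 75*x + 125
which factors as (x + 5)^3. The eigenvalues (with algebraic multiplicities) are λ = -5 with multiplicity 3.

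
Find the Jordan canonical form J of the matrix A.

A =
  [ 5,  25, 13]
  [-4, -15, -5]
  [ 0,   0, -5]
J_3(-5)

The characteristic polynomial is
  det(x·I − A) = x^3 + 15*x^2 + 75*x + 125 = (x + 5)^3

Eigenvalues and multiplicities (the geometric multiplicity of λ is n − rank(A − λI), which equals the number of Jordan blocks for λ):
  λ = -5: algebraic multiplicity = 3, geometric multiplicity = 1

Determining the block sizes for each eigenvalue:
  λ = -5: one block (gm = 1), so the single block has size am = 3 → block sizes [3]

Assembling the blocks gives a Jordan form
J =
  [-5,  1,  0]
  [ 0, -5,  1]
  [ 0,  0, -5]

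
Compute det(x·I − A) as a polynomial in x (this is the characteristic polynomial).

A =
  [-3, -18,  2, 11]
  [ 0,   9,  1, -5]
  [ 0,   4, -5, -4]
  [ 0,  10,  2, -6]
x^4 + 5*x^3 - 9*x^2 - 81*x - 108

Expanding det(x·I − A) (e.g. by cofactor expansion or by noting that A is similar to its Jordan form J, which has the same characteristic polynomial as A) gives
  χ_A(x) = x^4 + 5*x^3 - 9*x^2 - 81*x - 108
which factors as (x - 4)*(x + 3)^3. The eigenvalues (with algebraic multiplicities) are λ = -3 with multiplicity 3, λ = 4 with multiplicity 1.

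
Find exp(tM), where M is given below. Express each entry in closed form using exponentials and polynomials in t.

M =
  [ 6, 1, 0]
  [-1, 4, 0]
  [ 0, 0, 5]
e^{tM} =
  [t*exp(5*t) + exp(5*t), t*exp(5*t), 0]
  [-t*exp(5*t), -t*exp(5*t) + exp(5*t), 0]
  [0, 0, exp(5*t)]

Strategy: write M = P · J · P⁻¹ where J is a Jordan canonical form, so e^{tM} = P · e^{tJ} · P⁻¹, and e^{tJ} can be computed block-by-block.

M has Jordan form
J =
  [5, 1, 0]
  [0, 5, 0]
  [0, 0, 5]
(up to reordering of blocks).

Per-block formulas:
  For a 2×2 Jordan block J_2(5): exp(t · J_2(5)) = e^(5t)·(I + t·N), where N is the 2×2 nilpotent shift.
  For a 1×1 block at λ = 5: exp(t · [5]) = [e^(5t)].

After assembling e^{tJ} and conjugating by P, we get:

e^{tM} =
  [t*exp(5*t) + exp(5*t), t*exp(5*t), 0]
  [-t*exp(5*t), -t*exp(5*t) + exp(5*t), 0]
  [0, 0, exp(5*t)]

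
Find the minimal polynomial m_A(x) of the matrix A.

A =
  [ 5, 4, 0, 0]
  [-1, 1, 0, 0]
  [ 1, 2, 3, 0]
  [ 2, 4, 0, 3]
x^2 - 6*x + 9

The characteristic polynomial is χ_A(x) = (x - 3)^4, so the eigenvalues are known. The minimal polynomial is
  m_A(x) = Π_λ (x − λ)^{k_λ}
where k_λ is the size of the *largest* Jordan block for λ (equivalently, the smallest k with (A − λI)^k v = 0 for every generalised eigenvector v of λ).

  λ = 3: largest Jordan block has size 2, contributing (x − 3)^2

So m_A(x) = (x - 3)^2 = x^2 - 6*x + 9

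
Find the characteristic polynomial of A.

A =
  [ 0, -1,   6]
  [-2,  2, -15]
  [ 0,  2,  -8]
x^3 + 6*x^2 + 12*x + 8

Expanding det(x·I − A) (e.g. by cofactor expansion or by noting that A is similar to its Jordan form J, which has the same characteristic polynomial as A) gives
  χ_A(x) = x^3 + 6*x^2 + 12*x + 8
which factors as (x + 2)^3. The eigenvalues (with algebraic multiplicities) are λ = -2 with multiplicity 3.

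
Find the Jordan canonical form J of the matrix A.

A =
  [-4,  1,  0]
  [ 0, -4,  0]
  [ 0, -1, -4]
J_2(-4) ⊕ J_1(-4)

The characteristic polynomial is
  det(x·I − A) = x^3 + 12*x^2 + 48*x + 64 = (x + 4)^3

Eigenvalues and multiplicities (the geometric multiplicity of λ is n − rank(A − λI), which equals the number of Jordan blocks for λ):
  λ = -4: algebraic multiplicity = 3, geometric multiplicity = 2

Determining the block sizes for each eigenvalue:
  λ = -4: 2 blocks summing to 3 forces exactly one block of size 2 and the rest size 1 → block sizes [2, 1]

Assembling the blocks gives a Jordan form
J =
  [-4,  1,  0]
  [ 0, -4,  0]
  [ 0,  0, -4]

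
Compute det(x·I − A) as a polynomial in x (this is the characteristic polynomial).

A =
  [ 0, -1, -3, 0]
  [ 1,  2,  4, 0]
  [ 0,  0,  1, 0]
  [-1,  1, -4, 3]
x^4 - 6*x^3 + 12*x^2 - 10*x + 3

Expanding det(x·I − A) (e.g. by cofactor expansion or by noting that A is similar to its Jordan form J, which has the same characteristic polynomial as A) gives
  χ_A(x) = x^4 - 6*x^3 + 12*x^2 - 10*x + 3
which factors as (x - 3)*(x - 1)^3. The eigenvalues (with algebraic multiplicities) are λ = 1 with multiplicity 3, λ = 3 with multiplicity 1.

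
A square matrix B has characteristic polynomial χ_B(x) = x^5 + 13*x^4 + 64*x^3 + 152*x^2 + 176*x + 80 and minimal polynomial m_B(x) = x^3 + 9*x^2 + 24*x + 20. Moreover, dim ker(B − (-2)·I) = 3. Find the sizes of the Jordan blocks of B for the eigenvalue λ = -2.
Block sizes for λ = -2: [2, 1, 1]

Step 1 — from the characteristic polynomial, algebraic multiplicity of λ = -2 is 4. From dim ker(B − (-2)·I) = 3, there are exactly 3 Jordan blocks for λ = -2.
Step 2 — from the minimal polynomial, the factor (x + 2)^2 tells us the largest block for λ = -2 has size 2.
Step 3 — with total size 4, 3 blocks, and largest block 2, the block sizes (in nonincreasing order) are [2, 1, 1].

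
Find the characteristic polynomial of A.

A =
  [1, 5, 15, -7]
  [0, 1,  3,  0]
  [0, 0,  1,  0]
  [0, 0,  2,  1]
x^4 - 4*x^3 + 6*x^2 - 4*x + 1

Expanding det(x·I − A) (e.g. by cofactor expansion or by noting that A is similar to its Jordan form J, which has the same characteristic polynomial as A) gives
  χ_A(x) = x^4 - 4*x^3 + 6*x^2 - 4*x + 1
which factors as (x - 1)^4. The eigenvalues (with algebraic multiplicities) are λ = 1 with multiplicity 4.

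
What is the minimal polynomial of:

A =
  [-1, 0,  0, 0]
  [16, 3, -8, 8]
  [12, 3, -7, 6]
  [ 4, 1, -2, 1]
x^2 + 2*x + 1

The characteristic polynomial is χ_A(x) = (x + 1)^4, so the eigenvalues are known. The minimal polynomial is
  m_A(x) = Π_λ (x − λ)^{k_λ}
where k_λ is the size of the *largest* Jordan block for λ (equivalently, the smallest k with (A − λI)^k v = 0 for every generalised eigenvector v of λ).

  λ = -1: largest Jordan block has size 2, contributing (x + 1)^2

So m_A(x) = (x + 1)^2 = x^2 + 2*x + 1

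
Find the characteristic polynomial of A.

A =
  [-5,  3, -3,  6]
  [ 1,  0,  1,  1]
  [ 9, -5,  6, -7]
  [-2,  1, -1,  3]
x^4 - 4*x^3 + 6*x^2 - 4*x + 1

Expanding det(x·I − A) (e.g. by cofactor expansion or by noting that A is similar to its Jordan form J, which has the same characteristic polynomial as A) gives
  χ_A(x) = x^4 - 4*x^3 + 6*x^2 - 4*x + 1
which factors as (x - 1)^4. The eigenvalues (with algebraic multiplicities) are λ = 1 with multiplicity 4.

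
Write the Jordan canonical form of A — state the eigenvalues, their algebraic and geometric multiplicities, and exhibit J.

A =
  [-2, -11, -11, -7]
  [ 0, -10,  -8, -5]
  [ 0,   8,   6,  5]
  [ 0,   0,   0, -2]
J_2(-2) ⊕ J_2(-2)

The characteristic polynomial is
  det(x·I − A) = x^4 + 8*x^3 + 24*x^2 + 32*x + 16 = (x + 2)^4

Eigenvalues and multiplicities (the geometric multiplicity of λ is n − rank(A − λI), which equals the number of Jordan blocks for λ):
  λ = -2: algebraic multiplicity = 4, geometric multiplicity = 2

Determining the block sizes for each eigenvalue:
  λ = -2: with am = 4 and gm = 2, the partition is not yet determined (e.g. several partitions of 4 into 2 parts exist). Let N = A − (-2)·I. Computing rank(N^1) = 2, rank(N^2) = 0; the number of blocks of size ≥ j is rank(N^{j−1}) − rank(N^j), giving [2, 2]. So we have 2 block(s) of size 2 → block sizes [2, 2]

Assembling the blocks gives a Jordan form
J =
  [-2,  1,  0,  0]
  [ 0, -2,  0,  0]
  [ 0,  0, -2,  1]
  [ 0,  0,  0, -2]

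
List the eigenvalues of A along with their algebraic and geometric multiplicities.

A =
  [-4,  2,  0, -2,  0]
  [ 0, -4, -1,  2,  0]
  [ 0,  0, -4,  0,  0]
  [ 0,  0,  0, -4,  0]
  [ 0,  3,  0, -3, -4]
λ = -4: alg = 5, geom = 3

Step 1 — factor the characteristic polynomial to read off the algebraic multiplicities:
  χ_A(x) = (x + 4)^5

Step 2 — compute geometric multiplicities via the rank-nullity identity g(λ) = n − rank(A − λI):
  rank(A − (-4)·I) = 2, so dim ker(A − (-4)·I) = n − 2 = 3

Summary:
  λ = -4: algebraic multiplicity = 5, geometric multiplicity = 3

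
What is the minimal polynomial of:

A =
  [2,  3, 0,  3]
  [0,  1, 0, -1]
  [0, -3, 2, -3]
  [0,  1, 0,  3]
x^2 - 4*x + 4

The characteristic polynomial is χ_A(x) = (x - 2)^4, so the eigenvalues are known. The minimal polynomial is
  m_A(x) = Π_λ (x − λ)^{k_λ}
where k_λ is the size of the *largest* Jordan block for λ (equivalently, the smallest k with (A − λI)^k v = 0 for every generalised eigenvector v of λ).

  λ = 2: largest Jordan block has size 2, contributing (x − 2)^2

So m_A(x) = (x - 2)^2 = x^2 - 4*x + 4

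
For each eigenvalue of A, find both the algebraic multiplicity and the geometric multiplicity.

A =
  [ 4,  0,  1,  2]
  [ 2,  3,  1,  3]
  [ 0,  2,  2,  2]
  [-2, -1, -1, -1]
λ = 2: alg = 4, geom = 2

Step 1 — factor the characteristic polynomial to read off the algebraic multiplicities:
  χ_A(x) = (x - 2)^4

Step 2 — compute geometric multiplicities via the rank-nullity identity g(λ) = n − rank(A − λI):
  rank(A − (2)·I) = 2, so dim ker(A − (2)·I) = n − 2 = 2

Summary:
  λ = 2: algebraic multiplicity = 4, geometric multiplicity = 2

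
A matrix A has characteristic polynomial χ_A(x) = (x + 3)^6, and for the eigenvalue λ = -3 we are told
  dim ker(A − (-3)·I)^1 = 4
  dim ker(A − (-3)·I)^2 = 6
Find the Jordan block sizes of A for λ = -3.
Block sizes for λ = -3: [2, 2, 1, 1]

From the dimensions of kernels of powers, the number of Jordan blocks of size at least j is d_j − d_{j−1} where d_j = dim ker(N^j) (with d_0 = 0). Computing the differences gives [4, 2].
The number of blocks of size exactly k is (#blocks of size ≥ k) − (#blocks of size ≥ k + 1), so the partition is: 2 block(s) of size 1, 2 block(s) of size 2.
In nonincreasing order the block sizes are [2, 2, 1, 1].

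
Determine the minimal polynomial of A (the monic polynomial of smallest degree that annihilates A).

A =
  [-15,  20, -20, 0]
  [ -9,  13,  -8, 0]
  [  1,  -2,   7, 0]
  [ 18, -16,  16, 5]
x^3 - 5*x^2 - 25*x + 125

The characteristic polynomial is χ_A(x) = (x - 5)^3*(x + 5), so the eigenvalues are known. The minimal polynomial is
  m_A(x) = Π_λ (x − λ)^{k_λ}
where k_λ is the size of the *largest* Jordan block for λ (equivalently, the smallest k with (A − λI)^k v = 0 for every generalised eigenvector v of λ).

  λ = -5: largest Jordan block has size 1, contributing (x + 5)
  λ = 5: largest Jordan block has size 2, contributing (x − 5)^2

So m_A(x) = (x - 5)^2*(x + 5) = x^3 - 5*x^2 - 25*x + 125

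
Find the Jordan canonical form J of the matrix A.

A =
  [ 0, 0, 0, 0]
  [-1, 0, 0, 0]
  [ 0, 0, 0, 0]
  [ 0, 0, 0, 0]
J_2(0) ⊕ J_1(0) ⊕ J_1(0)

The characteristic polynomial is
  det(x·I − A) = x^4

Eigenvalues and multiplicities (the geometric multiplicity of λ is n − rank(A − λI), which equals the number of Jordan blocks for λ):
  λ = 0: algebraic multiplicity = 4, geometric multiplicity = 3

Determining the block sizes for each eigenvalue:
  λ = 0: 3 blocks summing to 4 forces exactly one block of size 2 and the rest size 1 → block sizes [2, 1, 1]

Assembling the blocks gives a Jordan form
J =
  [0, 1, 0, 0]
  [0, 0, 0, 0]
  [0, 0, 0, 0]
  [0, 0, 0, 0]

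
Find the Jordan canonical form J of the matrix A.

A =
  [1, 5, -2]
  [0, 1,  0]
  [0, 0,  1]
J_2(1) ⊕ J_1(1)

The characteristic polynomial is
  det(x·I − A) = x^3 - 3*x^2 + 3*x - 1 = (x - 1)^3

Eigenvalues and multiplicities (the geometric multiplicity of λ is n − rank(A − λI), which equals the number of Jordan blocks for λ):
  λ = 1: algebraic multiplicity = 3, geometric multiplicity = 2

Determining the block sizes for each eigenvalue:
  λ = 1: 2 blocks summing to 3 forces exactly one block of size 2 and the rest size 1 → block sizes [2, 1]

Assembling the blocks gives a Jordan form
J =
  [1, 1, 0]
  [0, 1, 0]
  [0, 0, 1]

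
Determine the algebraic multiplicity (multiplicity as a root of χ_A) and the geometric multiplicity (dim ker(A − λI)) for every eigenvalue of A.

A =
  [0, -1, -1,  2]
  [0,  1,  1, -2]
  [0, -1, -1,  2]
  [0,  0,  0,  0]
λ = 0: alg = 4, geom = 3

Step 1 — factor the characteristic polynomial to read off the algebraic multiplicities:
  χ_A(x) = x^4

Step 2 — compute geometric multiplicities via the rank-nullity identity g(λ) = n − rank(A − λI):
  rank(A − (0)·I) = 1, so dim ker(A − (0)·I) = n − 1 = 3

Summary:
  λ = 0: algebraic multiplicity = 4, geometric multiplicity = 3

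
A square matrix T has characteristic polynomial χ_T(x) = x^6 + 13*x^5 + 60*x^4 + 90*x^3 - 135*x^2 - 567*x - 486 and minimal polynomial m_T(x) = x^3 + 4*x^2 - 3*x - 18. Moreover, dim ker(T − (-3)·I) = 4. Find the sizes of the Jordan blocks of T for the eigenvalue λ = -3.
Block sizes for λ = -3: [2, 1, 1, 1]

Step 1 — from the characteristic polynomial, algebraic multiplicity of λ = -3 is 5. From dim ker(T − (-3)·I) = 4, there are exactly 4 Jordan blocks for λ = -3.
Step 2 — from the minimal polynomial, the factor (x + 3)^2 tells us the largest block for λ = -3 has size 2.
Step 3 — with total size 5, 4 blocks, and largest block 2, the block sizes (in nonincreasing order) are [2, 1, 1, 1].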